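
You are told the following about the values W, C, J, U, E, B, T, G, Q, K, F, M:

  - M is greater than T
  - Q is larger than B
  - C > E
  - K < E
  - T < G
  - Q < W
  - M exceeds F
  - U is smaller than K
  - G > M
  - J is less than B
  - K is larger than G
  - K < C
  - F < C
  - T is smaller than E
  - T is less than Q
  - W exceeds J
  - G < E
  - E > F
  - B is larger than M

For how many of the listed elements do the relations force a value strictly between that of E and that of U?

The relations place U below E. An element lies strictly between them when it is forced above U and also forced below E.
Above U: {K, C}. Below E: {F, T, M, G, K}.
Intersection: {K} — 1.

1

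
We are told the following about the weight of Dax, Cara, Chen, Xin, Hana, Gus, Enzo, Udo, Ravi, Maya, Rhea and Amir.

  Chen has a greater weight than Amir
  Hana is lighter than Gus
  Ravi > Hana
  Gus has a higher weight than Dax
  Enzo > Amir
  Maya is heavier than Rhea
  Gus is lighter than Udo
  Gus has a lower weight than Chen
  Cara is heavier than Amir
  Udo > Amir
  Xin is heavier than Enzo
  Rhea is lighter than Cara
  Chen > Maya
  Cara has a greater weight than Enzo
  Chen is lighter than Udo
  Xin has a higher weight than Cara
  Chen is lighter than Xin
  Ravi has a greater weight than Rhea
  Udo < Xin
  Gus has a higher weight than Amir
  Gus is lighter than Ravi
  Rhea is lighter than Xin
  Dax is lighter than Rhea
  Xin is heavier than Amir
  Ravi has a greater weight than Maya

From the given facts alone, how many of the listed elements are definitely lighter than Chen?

6

The elements the relations force below Chen are Hana, Dax, Rhea, Amir, Maya, Gus — no chain reaches any other.
That is 6.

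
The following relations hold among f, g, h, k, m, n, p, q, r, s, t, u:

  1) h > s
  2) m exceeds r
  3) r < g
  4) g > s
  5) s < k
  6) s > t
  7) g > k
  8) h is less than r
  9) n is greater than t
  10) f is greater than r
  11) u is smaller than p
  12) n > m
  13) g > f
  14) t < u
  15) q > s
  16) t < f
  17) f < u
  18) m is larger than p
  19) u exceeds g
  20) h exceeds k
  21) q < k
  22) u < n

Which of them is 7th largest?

Piecing the relations together gives one ordering: t < s < q < k < h < r < f < g < u < p < m < n.
The 7th largest is r.

r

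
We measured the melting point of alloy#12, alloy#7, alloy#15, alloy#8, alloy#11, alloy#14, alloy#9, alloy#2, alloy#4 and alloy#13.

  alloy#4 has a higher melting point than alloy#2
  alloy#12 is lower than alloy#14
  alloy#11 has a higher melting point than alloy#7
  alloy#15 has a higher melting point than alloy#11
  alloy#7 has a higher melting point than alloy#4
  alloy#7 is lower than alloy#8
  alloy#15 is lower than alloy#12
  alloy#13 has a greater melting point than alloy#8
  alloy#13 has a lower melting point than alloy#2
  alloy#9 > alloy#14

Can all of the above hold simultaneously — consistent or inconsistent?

inconsistent

Chaining the given relations yields alloy#8 < alloy#13 < alloy#2 < alloy#4 < alloy#7, so alloy#8 < alloy#7. But one relation states alloy#7 < alloy#8. These cannot both hold.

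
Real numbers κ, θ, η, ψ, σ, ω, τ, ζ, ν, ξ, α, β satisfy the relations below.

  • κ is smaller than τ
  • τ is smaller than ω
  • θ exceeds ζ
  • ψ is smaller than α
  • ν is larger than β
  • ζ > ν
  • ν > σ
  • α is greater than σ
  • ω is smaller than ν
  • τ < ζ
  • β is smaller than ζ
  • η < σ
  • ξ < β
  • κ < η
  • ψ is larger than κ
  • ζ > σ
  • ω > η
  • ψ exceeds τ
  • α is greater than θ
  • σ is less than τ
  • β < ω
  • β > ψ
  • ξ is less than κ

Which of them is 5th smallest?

τ

Chaining the given pairs: ξ < κ < η < σ < τ < ψ < β < ω < ν < ζ < θ < α.
Counting 5 from the smallest end gives τ.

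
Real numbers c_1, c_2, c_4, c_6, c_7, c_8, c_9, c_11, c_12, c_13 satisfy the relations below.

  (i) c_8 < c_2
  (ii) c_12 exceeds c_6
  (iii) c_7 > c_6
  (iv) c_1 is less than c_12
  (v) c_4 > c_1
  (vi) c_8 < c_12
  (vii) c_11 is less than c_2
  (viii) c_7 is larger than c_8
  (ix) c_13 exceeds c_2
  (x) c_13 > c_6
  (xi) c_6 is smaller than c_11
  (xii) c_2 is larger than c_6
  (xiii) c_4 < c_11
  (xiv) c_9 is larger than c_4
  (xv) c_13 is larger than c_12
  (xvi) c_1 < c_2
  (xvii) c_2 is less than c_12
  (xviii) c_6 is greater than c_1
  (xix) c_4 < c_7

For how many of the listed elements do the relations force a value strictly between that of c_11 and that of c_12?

Chaining upward from c_11 reaches: c_2, c_13.
Chaining downward from c_12 reaches: c_1, c_4, c_6, c_8, c_2.
Strictly between c_11 and c_12 are those in both lists: c_2 — 1 element.

1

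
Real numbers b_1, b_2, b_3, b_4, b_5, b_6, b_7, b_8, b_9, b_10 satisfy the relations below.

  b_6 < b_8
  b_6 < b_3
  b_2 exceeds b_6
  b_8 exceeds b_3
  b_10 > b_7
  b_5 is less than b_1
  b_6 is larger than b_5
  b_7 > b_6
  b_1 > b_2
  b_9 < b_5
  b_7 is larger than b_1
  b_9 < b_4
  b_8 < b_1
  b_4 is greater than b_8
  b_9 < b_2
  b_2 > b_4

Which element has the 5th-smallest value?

b_8

The consecutive relations fix a unique order: b_9 < b_5 < b_6 < b_3 < b_8 < b_4 < b_2 < b_1 < b_7 < b_10.
Counting 5 from the smallest end gives b_8.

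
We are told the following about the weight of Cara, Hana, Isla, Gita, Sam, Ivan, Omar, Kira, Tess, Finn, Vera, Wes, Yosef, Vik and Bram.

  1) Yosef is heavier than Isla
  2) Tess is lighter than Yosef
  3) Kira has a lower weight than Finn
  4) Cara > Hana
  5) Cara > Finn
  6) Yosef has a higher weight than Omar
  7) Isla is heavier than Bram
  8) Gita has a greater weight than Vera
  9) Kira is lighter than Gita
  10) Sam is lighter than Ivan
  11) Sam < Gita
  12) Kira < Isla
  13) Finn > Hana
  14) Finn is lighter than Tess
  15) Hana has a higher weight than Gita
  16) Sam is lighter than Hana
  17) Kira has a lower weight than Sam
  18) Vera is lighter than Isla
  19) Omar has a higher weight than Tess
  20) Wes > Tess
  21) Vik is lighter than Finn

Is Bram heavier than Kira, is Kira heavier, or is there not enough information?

undetermined

Following every chain through Kira: above Kira we get Sam, Isla, Gita, Hana, Finn, Tess, Cara, Wes, Omar, Yosef, Ivan.
Bram is not reached, and no chain runs the other way from Bram to Kira.
So the given relations leave the order of Kira and Bram undetermined.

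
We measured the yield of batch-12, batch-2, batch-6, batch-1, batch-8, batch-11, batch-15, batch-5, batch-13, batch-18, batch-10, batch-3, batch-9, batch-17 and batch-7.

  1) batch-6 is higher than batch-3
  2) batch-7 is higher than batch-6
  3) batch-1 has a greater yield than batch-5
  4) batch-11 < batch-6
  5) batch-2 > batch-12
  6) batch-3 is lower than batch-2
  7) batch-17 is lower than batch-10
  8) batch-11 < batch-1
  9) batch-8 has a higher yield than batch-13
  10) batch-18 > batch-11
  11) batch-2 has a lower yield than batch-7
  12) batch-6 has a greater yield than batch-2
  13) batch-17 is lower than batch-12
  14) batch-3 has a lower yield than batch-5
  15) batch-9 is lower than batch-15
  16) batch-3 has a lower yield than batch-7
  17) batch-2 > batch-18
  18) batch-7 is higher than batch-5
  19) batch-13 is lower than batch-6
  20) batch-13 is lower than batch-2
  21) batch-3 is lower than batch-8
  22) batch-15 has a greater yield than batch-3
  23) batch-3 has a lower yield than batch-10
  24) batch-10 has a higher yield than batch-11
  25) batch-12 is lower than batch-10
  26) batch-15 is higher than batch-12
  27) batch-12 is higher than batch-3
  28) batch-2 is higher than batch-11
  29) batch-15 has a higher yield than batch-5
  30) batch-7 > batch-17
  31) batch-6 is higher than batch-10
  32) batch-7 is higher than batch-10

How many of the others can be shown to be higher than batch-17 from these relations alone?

The elements the relations force above batch-17 are batch-12, batch-2, batch-10, batch-6, batch-15, batch-7 — no chain reaches any other.
That is 6.

6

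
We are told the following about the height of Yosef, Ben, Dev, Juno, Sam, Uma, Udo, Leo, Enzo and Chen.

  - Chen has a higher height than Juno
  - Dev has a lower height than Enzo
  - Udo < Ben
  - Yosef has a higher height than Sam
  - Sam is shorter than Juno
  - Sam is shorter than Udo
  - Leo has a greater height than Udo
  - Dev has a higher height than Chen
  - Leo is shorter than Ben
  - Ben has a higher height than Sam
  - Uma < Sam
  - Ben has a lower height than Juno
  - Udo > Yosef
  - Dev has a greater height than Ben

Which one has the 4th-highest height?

Piecing the relations together gives one ordering: Uma < Sam < Yosef < Udo < Leo < Ben < Juno < Chen < Dev < Enzo.
Counting 4 from the largest end gives Juno.

Juno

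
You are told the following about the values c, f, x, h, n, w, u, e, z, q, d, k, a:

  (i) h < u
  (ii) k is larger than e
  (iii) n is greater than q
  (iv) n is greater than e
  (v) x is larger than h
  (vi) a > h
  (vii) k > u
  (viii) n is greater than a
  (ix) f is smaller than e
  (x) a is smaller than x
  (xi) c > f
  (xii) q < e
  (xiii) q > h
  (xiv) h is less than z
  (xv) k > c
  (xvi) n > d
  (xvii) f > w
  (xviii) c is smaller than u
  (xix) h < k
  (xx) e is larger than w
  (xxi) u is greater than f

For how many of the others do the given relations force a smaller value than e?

The elements the relations force below e are h, w, f, q — no chain reaches any other.
That is 4.

4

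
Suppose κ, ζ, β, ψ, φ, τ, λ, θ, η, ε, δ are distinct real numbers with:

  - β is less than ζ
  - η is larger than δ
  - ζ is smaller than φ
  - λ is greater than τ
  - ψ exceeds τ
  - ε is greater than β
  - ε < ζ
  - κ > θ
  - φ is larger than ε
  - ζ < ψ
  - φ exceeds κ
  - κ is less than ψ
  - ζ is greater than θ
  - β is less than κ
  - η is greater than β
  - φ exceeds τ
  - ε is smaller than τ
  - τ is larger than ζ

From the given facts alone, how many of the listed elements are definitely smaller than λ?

Directly below λ: τ.
One step further: ε, ζ (3 so far).
One step further: β, θ (5 so far).
Nothing else is reachable below λ; 5 in all.

5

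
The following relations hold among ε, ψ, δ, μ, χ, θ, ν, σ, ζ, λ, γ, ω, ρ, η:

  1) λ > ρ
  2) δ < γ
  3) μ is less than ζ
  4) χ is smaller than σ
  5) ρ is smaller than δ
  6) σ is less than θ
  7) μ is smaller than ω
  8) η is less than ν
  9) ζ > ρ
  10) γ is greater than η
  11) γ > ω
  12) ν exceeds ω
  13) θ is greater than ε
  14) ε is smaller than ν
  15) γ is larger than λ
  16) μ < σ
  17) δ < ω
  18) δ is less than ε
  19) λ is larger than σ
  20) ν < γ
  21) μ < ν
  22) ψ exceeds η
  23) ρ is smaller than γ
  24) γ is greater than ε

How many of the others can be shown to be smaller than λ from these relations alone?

The elements the relations force below λ are χ, ρ, μ, σ — no chain reaches any other.
That is 4.

4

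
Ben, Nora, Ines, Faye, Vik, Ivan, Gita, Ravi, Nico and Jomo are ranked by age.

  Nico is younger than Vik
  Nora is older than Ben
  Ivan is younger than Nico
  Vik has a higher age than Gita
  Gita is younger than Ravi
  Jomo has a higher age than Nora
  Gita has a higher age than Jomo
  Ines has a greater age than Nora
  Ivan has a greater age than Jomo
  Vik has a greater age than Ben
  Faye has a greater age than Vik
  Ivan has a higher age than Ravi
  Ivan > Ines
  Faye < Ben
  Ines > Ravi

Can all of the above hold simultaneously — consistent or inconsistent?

Chaining the given relations yields Ben < Nora < Jomo < Gita < Ravi < Ines < Ivan < Nico < Vik < Faye, so Ben < Faye. But one relation states Faye < Ben. These cannot both hold.

inconsistent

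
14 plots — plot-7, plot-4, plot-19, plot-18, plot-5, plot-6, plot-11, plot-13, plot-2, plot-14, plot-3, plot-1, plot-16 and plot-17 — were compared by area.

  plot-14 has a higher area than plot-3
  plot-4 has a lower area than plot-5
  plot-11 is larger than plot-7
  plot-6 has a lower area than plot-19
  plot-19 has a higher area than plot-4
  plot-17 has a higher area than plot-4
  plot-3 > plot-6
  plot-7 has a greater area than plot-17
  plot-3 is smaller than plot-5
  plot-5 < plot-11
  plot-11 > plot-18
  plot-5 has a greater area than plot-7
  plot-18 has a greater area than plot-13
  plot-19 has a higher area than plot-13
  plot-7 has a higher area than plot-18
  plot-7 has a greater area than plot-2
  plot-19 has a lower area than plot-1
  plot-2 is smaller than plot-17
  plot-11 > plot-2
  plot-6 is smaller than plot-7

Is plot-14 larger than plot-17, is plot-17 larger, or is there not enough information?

undetermined

Following every chain through plot-17: above plot-17 we get plot-7, plot-5, plot-11; below plot-17 we get plot-4, plot-2.
plot-14 is not reached, and no chain runs the other way from plot-14 to plot-17.
So the given relations leave the order of plot-17 and plot-14 undetermined.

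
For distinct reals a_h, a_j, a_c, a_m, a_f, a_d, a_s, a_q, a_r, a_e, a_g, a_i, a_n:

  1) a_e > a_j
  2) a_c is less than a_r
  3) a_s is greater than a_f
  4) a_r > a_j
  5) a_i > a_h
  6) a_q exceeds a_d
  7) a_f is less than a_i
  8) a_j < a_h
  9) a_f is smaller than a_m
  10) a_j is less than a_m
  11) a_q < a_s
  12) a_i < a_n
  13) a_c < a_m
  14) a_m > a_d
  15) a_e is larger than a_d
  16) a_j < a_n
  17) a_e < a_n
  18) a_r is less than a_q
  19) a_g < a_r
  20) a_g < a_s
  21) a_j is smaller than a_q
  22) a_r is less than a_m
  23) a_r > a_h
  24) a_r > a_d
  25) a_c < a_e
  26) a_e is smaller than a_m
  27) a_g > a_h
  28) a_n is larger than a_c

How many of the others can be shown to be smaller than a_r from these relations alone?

The elements the relations force below a_r are a_j, a_c, a_h, a_d, a_g — no chain reaches any other.
That is 5.

5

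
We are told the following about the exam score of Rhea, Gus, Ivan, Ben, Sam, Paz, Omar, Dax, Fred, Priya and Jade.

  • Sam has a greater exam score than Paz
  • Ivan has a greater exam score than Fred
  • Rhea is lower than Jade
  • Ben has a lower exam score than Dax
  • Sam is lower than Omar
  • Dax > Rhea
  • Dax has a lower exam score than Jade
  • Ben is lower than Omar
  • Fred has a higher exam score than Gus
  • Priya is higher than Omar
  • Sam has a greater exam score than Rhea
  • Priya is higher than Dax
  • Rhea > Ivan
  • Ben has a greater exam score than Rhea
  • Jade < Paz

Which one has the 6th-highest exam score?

Dax

Piecing the relations together gives one ordering: Gus < Fred < Ivan < Rhea < Ben < Dax < Jade < Paz < Sam < Omar < Priya.
The 6th largest is Dax.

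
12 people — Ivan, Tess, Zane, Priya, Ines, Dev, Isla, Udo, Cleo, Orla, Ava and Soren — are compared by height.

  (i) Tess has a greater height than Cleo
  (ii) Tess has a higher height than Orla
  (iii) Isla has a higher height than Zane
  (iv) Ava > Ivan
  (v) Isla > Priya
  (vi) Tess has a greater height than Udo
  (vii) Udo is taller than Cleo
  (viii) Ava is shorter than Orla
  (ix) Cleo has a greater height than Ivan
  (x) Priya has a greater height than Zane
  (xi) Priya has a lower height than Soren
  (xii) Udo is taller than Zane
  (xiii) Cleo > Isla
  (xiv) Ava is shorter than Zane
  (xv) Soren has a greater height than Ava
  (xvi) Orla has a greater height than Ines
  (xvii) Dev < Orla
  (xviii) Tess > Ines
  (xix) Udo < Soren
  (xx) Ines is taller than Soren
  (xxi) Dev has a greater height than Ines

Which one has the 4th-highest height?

Ines

The consecutive relations fix a unique order: Ivan < Ava < Zane < Priya < Isla < Cleo < Udo < Soren < Ines < Dev < Orla < Tess.
The 4th largest is Ines.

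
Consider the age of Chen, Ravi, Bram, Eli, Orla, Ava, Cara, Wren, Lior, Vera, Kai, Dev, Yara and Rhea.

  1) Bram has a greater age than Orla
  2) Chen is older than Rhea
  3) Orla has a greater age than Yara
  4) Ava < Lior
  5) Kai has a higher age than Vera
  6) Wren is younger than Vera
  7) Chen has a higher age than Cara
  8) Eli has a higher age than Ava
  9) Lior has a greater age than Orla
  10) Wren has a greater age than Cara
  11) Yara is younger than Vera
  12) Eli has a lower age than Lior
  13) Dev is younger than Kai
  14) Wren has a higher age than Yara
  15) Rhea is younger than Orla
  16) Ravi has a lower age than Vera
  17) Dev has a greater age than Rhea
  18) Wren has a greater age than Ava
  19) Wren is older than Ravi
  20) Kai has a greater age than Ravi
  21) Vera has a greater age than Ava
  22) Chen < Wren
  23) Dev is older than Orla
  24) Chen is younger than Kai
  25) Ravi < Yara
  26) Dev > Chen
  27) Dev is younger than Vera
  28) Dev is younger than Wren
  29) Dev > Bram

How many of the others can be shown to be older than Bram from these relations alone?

From Bram the given relations immediately reach Dev.
From those, Wren, Vera, Kai — 4 in total.
No other element is forced above Bram by the given relations, so the count is 4.

4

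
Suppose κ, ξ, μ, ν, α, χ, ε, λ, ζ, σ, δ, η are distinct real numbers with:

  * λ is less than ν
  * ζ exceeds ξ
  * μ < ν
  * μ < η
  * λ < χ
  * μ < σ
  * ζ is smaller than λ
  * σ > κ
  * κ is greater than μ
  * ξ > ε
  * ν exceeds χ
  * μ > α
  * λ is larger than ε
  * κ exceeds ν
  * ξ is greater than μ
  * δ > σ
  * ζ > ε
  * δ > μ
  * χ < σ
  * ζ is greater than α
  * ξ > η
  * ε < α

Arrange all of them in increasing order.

Each adjacent pair is fixed by a given relation: ε < α; α < μ; μ < η; η < ξ; ξ < ζ; ζ < λ; λ < χ; χ < ν; ν < κ; κ < σ; σ < δ. Chaining them end to end gives the full order.

ε < α < μ < η < ξ < ζ < λ < χ < ν < κ < σ < δ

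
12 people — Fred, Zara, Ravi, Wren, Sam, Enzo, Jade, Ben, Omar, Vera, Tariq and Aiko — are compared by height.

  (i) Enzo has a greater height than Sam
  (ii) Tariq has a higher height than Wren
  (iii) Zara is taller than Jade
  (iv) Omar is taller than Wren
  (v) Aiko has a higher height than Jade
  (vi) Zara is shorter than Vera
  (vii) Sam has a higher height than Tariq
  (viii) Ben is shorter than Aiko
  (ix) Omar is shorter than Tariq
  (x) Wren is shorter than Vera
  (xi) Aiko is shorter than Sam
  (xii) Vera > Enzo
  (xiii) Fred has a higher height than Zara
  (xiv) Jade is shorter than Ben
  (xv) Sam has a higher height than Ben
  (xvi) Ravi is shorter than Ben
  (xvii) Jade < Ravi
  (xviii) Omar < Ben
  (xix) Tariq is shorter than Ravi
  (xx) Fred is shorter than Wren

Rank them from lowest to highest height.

Nothing is placed below Jade, so it is least; from there Jade < Zara; Zara < Fred; Fred < Wren; Wren < Omar; Omar < Tariq; Tariq < Ravi; Ravi < Ben; Ben < Aiko; Aiko < Sam; Sam < Enzo; Enzo < Vera, each given directly.

Jade < Zara < Fred < Wren < Omar < Tariq < Ravi < Ben < Aiko < Sam < Enzo < Vera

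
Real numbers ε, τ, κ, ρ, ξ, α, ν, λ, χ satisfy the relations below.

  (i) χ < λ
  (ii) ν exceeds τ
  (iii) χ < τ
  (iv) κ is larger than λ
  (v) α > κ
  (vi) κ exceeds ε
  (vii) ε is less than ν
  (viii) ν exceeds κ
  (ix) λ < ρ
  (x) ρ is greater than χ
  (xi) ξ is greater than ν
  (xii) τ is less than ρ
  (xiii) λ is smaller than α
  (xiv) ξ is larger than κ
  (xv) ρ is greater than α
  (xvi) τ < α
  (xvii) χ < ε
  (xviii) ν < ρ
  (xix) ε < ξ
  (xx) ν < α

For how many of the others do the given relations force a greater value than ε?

From ε the given relations immediately reach κ, ν, ξ.
From those, α, ρ — 5 in total.
No other element is forced above ε by the given relations, so the count is 5.

5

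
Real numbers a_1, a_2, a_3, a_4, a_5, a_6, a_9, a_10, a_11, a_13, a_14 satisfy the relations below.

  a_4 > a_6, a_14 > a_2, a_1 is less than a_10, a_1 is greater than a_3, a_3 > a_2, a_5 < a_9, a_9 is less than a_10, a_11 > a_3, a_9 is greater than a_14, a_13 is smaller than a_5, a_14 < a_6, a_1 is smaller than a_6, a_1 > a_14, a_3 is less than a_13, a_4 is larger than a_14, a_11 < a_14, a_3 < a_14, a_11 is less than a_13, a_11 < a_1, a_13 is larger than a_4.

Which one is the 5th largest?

The consecutive relations fix a unique order: a_2 < a_3 < a_11 < a_14 < a_1 < a_6 < a_4 < a_13 < a_5 < a_9 < a_10.
The 5th largest is a_4.

a_4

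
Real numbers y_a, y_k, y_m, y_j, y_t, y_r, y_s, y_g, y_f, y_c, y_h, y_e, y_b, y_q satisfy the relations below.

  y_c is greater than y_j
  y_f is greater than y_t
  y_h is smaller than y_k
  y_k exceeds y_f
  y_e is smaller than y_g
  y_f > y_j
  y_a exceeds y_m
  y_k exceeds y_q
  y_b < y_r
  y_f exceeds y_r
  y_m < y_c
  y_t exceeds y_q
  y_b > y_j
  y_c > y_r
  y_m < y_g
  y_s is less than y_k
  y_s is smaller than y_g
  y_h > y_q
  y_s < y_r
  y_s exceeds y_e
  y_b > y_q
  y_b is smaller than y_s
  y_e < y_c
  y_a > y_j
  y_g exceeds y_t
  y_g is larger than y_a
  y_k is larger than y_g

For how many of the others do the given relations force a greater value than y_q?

From y_q the given relations immediately reach y_b, y_t, y_h, y_k.
From those, y_s, y_r, y_g, y_f — 8 in total.
From those, y_c — 9 in total.
Nothing else is reachable above y_q; 9 in all.

9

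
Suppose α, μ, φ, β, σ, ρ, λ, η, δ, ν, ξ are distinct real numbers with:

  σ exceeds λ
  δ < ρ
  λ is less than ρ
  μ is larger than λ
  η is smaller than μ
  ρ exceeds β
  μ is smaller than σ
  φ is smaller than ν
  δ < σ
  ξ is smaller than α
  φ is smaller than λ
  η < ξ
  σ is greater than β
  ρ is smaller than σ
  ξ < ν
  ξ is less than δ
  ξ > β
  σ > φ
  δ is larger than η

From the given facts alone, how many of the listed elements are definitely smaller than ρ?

6

The elements the relations force below ρ are η, β, ξ, δ, φ, λ — no chain reaches any other.
That is 6.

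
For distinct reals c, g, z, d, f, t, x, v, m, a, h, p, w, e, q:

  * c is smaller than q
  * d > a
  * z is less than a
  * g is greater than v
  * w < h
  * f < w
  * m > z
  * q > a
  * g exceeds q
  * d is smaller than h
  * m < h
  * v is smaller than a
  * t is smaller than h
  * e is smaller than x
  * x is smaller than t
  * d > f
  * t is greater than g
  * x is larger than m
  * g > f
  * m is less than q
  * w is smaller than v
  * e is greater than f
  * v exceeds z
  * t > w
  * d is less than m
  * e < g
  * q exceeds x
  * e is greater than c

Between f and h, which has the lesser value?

f < w and w < v give f < v.
With v < a: f < w < v < a.
Then a < d extends the chain to d.
With d < m: f < w < v < a < d < m.
Then m < x extends the chain to x.
Then x < q extends the chain to q.
Then q < g extends the chain to g.
Then g < t extends the chain to t.
Then t < h extends the chain to h.
So f < h; f is the smaller of the two.

f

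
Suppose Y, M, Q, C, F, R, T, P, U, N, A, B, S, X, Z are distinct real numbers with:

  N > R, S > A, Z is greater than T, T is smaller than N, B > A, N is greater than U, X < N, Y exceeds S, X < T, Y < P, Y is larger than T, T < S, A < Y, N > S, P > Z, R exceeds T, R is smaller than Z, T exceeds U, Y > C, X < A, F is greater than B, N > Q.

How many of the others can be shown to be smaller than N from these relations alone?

The elements the relations force below N are X, A, Q, U, T, S, R — no chain reaches any other.
That is 7.

7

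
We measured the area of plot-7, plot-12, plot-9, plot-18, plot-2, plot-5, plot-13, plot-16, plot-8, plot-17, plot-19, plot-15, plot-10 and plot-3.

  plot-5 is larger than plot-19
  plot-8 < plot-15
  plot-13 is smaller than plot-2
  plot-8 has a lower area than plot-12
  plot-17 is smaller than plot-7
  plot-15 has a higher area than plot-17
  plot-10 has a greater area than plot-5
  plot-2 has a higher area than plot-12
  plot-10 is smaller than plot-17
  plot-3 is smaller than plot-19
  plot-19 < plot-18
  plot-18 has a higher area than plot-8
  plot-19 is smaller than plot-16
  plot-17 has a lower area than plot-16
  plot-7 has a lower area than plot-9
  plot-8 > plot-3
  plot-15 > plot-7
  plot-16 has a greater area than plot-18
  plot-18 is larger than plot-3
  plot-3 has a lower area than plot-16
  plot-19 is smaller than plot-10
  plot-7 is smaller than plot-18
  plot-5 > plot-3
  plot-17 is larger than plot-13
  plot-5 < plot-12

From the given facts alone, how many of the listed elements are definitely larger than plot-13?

7

From plot-13 the given relations immediately reach plot-17, plot-2.
From those, plot-7, plot-15, plot-16 — 5 in total.
From those, plot-18, plot-9 — 7 in total.
Nothing else is reachable above plot-13; 7 in all.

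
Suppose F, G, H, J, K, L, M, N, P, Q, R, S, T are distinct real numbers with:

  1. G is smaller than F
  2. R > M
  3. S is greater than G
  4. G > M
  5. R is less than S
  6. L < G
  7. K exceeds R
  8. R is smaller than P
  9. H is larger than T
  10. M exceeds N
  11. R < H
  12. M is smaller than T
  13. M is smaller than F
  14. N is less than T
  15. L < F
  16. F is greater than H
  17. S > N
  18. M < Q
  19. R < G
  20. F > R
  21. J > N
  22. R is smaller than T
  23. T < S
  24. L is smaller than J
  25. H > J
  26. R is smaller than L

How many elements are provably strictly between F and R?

Chaining upward from R reaches: L, K, T, G, J, H, S, P.
Chaining downward from F reaches: N, M, L, T, G, J, H.
Strictly between R and F are those in both lists: L, T, G, J, H — 5 elements.

5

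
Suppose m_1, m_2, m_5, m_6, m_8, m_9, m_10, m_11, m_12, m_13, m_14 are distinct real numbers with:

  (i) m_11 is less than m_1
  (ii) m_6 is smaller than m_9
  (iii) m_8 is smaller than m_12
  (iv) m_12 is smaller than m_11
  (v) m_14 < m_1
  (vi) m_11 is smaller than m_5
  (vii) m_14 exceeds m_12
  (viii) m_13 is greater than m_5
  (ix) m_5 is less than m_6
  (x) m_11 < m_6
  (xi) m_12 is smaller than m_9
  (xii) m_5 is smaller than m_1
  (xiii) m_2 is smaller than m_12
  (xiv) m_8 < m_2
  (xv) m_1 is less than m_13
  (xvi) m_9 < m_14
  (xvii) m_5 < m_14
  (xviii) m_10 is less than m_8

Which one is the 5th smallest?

The consecutive relations fix a unique order: m_10 < m_8 < m_2 < m_12 < m_11 < m_5 < m_6 < m_9 < m_14 < m_1 < m_13.
The 5th smallest is m_11.

m_11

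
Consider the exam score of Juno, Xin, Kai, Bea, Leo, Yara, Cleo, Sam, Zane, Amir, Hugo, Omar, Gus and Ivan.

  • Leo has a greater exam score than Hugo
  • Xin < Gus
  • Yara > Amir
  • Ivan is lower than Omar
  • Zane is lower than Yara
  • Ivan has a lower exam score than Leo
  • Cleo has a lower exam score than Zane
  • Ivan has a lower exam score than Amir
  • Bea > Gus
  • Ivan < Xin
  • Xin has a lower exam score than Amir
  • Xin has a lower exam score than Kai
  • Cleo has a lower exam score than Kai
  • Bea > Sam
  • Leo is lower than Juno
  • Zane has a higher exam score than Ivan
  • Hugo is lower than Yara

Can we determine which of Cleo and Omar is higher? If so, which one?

undetermined

Following every chain through Cleo: above Cleo we get Kai, Zane, Yara.
Omar is not reached, and no chain runs the other way from Omar to Cleo.
So the given relations leave the order of Cleo and Omar undetermined.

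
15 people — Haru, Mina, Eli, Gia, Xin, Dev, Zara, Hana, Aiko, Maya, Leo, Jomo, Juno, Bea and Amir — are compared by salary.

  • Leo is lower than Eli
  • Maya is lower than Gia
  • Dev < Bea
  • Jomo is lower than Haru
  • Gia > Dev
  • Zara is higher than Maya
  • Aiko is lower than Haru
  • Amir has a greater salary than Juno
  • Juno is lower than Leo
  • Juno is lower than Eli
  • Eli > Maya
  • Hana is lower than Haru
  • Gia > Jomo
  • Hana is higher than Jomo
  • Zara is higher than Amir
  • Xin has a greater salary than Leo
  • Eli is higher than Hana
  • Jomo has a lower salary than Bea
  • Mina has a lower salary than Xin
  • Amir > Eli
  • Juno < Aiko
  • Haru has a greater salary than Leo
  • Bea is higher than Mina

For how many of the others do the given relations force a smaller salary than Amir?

Directly below Amir: Juno, Eli.
One step further: Hana, Maya, Leo (5 so far).
One step further: Jomo (6 so far).
No other element is forced below Amir by the given relations, so the count is 6.

6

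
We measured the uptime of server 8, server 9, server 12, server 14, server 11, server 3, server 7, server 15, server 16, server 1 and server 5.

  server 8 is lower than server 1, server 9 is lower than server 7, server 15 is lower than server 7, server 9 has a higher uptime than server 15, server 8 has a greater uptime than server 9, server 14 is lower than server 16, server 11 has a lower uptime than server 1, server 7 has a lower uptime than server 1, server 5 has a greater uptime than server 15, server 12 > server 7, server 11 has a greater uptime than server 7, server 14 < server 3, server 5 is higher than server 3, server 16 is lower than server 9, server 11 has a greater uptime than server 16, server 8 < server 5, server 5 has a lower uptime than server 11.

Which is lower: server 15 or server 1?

server 15

server 15 < server 9 and server 9 < server 8 give server 15 < server 8.
With server 8 < server 5: server 15 < server 9 < server 8 < server 5.
Then server 5 < server 11 extends the chain to server 11.
With server 11 < server 1: server 15 < server 9 < server 8 < server 5 < server 11 < server 1.
So server 15 < server 1; server 15 is the lower of the two.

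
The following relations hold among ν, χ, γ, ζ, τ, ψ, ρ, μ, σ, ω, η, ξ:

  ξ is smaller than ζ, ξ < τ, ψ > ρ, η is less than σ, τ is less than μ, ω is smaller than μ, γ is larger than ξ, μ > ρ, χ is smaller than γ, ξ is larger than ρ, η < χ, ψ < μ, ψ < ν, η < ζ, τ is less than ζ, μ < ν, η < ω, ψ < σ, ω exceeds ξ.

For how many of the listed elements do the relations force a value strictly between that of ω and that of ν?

1

The relations place ω below ν. An element lies strictly between them when it is forced above ω and also forced below ν.
Above ω: {μ}. Below ν: {ρ, η, ξ, ψ, τ, μ}.
Intersection: {μ} — 1.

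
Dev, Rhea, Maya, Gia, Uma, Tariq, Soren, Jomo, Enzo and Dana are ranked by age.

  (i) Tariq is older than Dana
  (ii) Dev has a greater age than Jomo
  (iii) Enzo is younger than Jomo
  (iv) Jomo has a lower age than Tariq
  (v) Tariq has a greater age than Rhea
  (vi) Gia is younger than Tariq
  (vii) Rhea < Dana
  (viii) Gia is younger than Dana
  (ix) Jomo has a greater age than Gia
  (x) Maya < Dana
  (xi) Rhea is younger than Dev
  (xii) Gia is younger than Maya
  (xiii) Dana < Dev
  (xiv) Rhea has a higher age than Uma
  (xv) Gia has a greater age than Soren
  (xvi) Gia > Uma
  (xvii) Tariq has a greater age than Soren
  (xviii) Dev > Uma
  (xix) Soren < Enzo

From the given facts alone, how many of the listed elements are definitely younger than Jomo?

4

From Jomo the given relations immediately reach Enzo, Gia.
From those, Uma, Soren — 4 in total.
Nothing else is reachable below Jomo; 4 in all.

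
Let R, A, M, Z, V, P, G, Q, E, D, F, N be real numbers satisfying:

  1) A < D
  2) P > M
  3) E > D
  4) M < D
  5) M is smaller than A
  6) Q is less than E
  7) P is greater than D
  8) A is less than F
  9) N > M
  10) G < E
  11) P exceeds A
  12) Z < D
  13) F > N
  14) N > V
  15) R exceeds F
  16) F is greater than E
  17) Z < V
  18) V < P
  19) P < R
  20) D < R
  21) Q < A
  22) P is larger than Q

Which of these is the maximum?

Z is not greatest since Z < V; Q is not greatest since Q < A; M is not greatest since M < D; A is not greatest since A < D; D is not greatest since D < P; V is not greatest since V < N; N is not greatest since N < F; G is not greatest since G < E; E is not greatest since E < F; P is not greatest since P < R; F is not greatest since F < R.
Only R has nothing above it, so R is the maximum.

R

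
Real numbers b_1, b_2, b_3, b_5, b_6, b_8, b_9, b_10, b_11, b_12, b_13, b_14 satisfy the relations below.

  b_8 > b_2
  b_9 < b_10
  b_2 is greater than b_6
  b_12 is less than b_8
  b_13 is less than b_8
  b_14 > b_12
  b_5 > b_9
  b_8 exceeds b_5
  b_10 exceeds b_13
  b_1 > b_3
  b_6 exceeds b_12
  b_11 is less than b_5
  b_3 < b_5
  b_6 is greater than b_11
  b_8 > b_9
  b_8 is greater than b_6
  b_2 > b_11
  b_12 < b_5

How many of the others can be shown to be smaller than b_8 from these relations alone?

Directly below b_8: b_12, b_6, b_9, b_13, b_5, b_2.
One step further: b_11, b_3 (8 so far).
Nothing else is reachable below b_8; 8 in all.

8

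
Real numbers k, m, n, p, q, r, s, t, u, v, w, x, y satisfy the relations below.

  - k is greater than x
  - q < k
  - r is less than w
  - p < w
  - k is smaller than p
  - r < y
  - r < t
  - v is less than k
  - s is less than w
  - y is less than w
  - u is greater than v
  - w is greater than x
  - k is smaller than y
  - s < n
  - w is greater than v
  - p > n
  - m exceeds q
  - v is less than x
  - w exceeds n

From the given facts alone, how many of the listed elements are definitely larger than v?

From v the given relations immediately reach u, x, k, w.
From those, y, p — 6 in total.
Nothing else is reachable above v; 6 in all.

6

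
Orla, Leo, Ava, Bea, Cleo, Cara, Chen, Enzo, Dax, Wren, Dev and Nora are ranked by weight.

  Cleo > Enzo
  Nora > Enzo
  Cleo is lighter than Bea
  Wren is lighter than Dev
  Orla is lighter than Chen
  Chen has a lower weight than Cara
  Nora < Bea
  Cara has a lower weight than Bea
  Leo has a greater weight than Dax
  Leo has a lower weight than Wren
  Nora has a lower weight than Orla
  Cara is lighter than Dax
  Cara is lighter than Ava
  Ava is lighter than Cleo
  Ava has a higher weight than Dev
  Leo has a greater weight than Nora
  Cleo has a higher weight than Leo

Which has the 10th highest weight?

Chaining the given pairs: Enzo < Nora < Orla < Chen < Cara < Dax < Leo < Wren < Dev < Ava < Cleo < Bea.
Counting 10 from the largest end gives Orla.

Orla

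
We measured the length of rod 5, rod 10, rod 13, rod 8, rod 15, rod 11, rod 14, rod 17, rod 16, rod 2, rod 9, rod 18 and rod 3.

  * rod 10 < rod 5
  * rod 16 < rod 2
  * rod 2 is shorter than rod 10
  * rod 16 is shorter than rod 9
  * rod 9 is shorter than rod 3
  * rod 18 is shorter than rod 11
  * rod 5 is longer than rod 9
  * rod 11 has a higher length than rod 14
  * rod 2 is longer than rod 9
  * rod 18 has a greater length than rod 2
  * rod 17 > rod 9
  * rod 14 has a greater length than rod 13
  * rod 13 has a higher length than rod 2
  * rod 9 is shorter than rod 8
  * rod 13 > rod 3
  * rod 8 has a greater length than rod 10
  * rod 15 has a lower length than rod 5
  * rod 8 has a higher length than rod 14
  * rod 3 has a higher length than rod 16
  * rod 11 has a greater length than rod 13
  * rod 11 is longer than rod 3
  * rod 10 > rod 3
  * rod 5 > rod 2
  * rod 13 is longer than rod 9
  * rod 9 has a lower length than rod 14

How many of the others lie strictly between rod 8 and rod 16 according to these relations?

Chaining upward from rod 16 reaches: rod 9, rod 3, rod 2, rod 10, rod 13, rod 17, rod 14, rod 18, rod 5, rod 11.
Chaining downward from rod 8 reaches: rod 9, rod 3, rod 2, rod 10, rod 13, rod 14.
Strictly between rod 16 and rod 8 are those in both lists: rod 9, rod 3, rod 2, rod 10, rod 13, rod 14 — 6 elements.

6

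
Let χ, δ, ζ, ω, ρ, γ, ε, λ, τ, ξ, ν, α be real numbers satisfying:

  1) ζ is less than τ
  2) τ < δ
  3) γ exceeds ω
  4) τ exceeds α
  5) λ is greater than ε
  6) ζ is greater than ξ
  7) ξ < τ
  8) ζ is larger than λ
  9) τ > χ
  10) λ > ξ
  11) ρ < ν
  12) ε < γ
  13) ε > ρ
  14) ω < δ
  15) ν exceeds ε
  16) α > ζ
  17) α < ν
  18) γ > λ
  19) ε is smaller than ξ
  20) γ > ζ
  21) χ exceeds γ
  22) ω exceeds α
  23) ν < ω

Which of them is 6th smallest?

Piecing the relations together gives one ordering: ρ < ε < ξ < λ < ζ < α < ν < ω < γ < χ < τ < δ.
The 6th smallest is α.

α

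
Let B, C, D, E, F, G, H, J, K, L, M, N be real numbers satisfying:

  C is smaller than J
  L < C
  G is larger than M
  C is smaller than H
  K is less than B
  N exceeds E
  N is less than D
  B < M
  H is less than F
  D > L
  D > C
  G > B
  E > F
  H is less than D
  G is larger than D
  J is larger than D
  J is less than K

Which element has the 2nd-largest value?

Piecing the relations together gives one ordering: L < C < H < F < E < N < D < J < K < B < M < G.
The 2nd largest is M.

M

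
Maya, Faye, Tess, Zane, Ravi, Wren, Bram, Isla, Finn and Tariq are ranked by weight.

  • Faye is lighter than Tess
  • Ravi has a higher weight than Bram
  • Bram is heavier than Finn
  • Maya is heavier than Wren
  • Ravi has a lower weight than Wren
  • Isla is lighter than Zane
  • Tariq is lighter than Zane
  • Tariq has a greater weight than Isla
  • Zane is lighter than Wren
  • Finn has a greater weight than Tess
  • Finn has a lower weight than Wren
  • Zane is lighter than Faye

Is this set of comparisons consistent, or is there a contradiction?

The single ordering Isla < Tariq < Zane < Faye < Tess < Finn < Bram < Ravi < Wren < Maya satisfies every listed relation, so no contradiction arises.

consistent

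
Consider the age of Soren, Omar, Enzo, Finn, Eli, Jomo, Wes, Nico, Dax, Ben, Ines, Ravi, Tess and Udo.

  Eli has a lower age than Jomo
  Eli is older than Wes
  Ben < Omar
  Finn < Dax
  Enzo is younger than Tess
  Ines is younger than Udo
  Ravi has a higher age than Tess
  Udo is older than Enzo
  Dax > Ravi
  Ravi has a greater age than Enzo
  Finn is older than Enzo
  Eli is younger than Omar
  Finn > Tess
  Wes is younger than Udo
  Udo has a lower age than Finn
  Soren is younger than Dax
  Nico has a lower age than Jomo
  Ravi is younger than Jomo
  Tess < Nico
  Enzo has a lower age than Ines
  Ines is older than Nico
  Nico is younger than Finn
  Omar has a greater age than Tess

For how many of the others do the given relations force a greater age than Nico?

5

Directly above Nico: Ines, Finn, Jomo.
One step further: Udo, Dax (5 so far).
Nothing else is reachable above Nico; 5 in all.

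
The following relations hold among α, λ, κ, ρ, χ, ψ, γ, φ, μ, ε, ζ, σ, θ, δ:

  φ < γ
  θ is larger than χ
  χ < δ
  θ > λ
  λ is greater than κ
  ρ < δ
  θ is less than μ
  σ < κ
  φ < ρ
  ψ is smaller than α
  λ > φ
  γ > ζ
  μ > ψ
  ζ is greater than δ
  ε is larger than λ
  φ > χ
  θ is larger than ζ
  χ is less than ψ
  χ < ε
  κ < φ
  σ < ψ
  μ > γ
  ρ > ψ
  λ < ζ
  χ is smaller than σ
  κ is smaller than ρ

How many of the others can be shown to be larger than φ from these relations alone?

8

From φ the given relations immediately reach ρ, λ, γ.
From those, δ, ζ, θ, ε, μ — 8 in total.
No other element is forced above φ by the given relations, so the count is 8.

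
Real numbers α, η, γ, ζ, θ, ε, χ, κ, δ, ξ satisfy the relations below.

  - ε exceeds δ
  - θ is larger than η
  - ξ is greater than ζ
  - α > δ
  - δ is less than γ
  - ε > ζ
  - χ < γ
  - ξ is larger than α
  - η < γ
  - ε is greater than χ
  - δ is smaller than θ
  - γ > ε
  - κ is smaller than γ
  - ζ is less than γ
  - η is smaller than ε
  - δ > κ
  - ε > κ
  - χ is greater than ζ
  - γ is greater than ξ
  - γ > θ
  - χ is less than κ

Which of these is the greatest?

Chaining downward from γ: directly below it, ζ, χ, κ, δ, η, ξ, θ, ε; then α.
That covers every other element, and nothing is given above γ, so γ is the greatest.

γ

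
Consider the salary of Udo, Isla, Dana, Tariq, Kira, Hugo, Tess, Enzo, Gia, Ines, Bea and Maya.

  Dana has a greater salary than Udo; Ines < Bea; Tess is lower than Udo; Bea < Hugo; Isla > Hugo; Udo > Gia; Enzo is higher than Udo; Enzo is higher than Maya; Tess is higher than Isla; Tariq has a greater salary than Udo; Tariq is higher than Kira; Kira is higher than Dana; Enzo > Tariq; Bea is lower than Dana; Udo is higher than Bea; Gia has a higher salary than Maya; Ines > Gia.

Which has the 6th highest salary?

Piecing the relations together gives one ordering: Maya < Gia < Ines < Bea < Hugo < Isla < Tess < Udo < Dana < Kira < Tariq < Enzo.
The 6th largest is Tess.

Tess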